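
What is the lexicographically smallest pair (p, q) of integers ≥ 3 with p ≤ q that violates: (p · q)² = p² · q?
Substituting (3, 3) into the claim:
LHS = (3 · 3)² = 81
RHS = 3² · 3 = 27

Since LHS ≠ RHS, this pair disproves the claim, and no lexicographically smaller pair (p ≤ q, integers ≥ 3) does.

For instance (6, 7) is also a counterexample (LHS = 1764, RHS = 252), but it's lexicographically larger.

Answer: (p, q) = (3, 3)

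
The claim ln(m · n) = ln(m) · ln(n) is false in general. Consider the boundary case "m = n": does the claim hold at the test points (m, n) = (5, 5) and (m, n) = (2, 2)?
No, fails at both test points

At (5, 5): LHS = ln(25) ≈ 3.219 ≠ RHS = ln(5)² ≈ 2.59
At (2, 2): LHS = ln(4) ≈ 1.386 ≠ RHS = ln(2)² ≈ 0.4805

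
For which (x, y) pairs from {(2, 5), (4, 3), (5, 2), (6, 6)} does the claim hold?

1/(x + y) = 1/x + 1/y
None

Testing each pair:
(2, 5): LHS = 1/7, RHS = 7/10 → fails
(4, 3): LHS = 1/7, RHS = 7/12 → fails
(5, 2): LHS = 1/7, RHS = 7/10 → fails
(6, 6): LHS = 1/12, RHS = 1/3 → fails

No pair satisfies the claim.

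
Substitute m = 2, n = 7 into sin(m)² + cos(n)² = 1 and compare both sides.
LHS = sin(2)² + cos(7)² ≈ 1.395
RHS = 1

LHS ≠ RHS (they differ by about 0.3952), so the equation does not hold here.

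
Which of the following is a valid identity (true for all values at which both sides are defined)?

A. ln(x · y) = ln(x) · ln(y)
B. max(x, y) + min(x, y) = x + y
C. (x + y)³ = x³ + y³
B

A: fails at (2, 7) — LHS = ln(14) ≈ 2.639, RHS = ln(2)·ln(7) ≈ 1.349.
B: holds — e.g. at (2, 2), both sides equal 4.
C: fails at (1, 2) — LHS = 27, RHS = 9.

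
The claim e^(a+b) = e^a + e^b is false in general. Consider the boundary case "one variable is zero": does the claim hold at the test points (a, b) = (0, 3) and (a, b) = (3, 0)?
At (0, 3): LHS = e^3 ≈ 20.09 ≠ RHS = 1 + e^3 ≈ 21.09
At (3, 0): LHS = e^3 ≈ 20.09 ≠ RHS = 1 + e^3 ≈ 21.09

Answer: No, fails at both test points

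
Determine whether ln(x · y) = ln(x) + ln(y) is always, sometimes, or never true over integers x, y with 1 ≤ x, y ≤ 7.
The identity holds for every pair in the range. For instance at (x, y) = (2, 4): both sides equal ln(8) ≈ 2.079.

Answer: Always true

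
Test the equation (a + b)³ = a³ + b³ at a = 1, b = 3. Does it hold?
Fails

Substituting a = 1, b = 3:

LHS = (1 + 3)³ = 64
RHS = 1³ + 3³ = 28

LHS ≠ RHS, so the equation does not hold at this point.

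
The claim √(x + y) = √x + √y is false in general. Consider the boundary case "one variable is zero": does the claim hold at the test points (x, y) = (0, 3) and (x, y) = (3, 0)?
Yes, holds at both test points

At (0, 3): LHS = √(3) ≈ 1.732, RHS = √(3) ≈ 1.732 → equal
At (3, 0): LHS = √(3) ≈ 1.732, RHS = √(3) ≈ 1.732 → equal

So the claim does hold at both of these boundary points, even though it is not an identity.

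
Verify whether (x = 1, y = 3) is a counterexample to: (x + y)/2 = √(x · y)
Yes

Substituting x = 1, y = 3:
LHS = (1 + 3)/2 = 2
RHS = √(1 · 3) = √(3) ≈ 1.732

Since LHS ≠ RHS, this pair disproves the claim.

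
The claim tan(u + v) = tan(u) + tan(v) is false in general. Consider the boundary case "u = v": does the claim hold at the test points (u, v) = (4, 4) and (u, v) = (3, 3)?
No, fails at both test points

At (4, 4): LHS = tan(8) ≈ -6.8 ≠ RHS = 2·tan(4) ≈ 2.316
At (3, 3): LHS = tan(6) ≈ -0.291 ≠ RHS = 2·tan(3) ≈ -0.2851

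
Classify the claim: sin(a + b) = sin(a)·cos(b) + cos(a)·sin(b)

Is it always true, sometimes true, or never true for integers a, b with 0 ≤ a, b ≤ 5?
The identity holds for every pair in the range. For instance at (a, b) = (4, 5): both sides equal sin(9) ≈ 0.4121.

Answer: Always true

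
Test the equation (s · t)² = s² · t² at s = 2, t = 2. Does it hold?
Substituting s = 2, t = 2:

LHS = (2 · 2)² = 16
RHS = 2² · 2² = 16

LHS = RHS, so the equation holds at this point.

Answer: Holds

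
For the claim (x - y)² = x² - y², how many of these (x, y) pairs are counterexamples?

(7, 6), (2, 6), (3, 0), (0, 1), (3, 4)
Testing each pair:
(7, 6): LHS = 1, RHS = 13 → counterexample
(2, 6): LHS = 16, RHS = -32 → counterexample
(3, 0): LHS = 9, RHS = 9 → satisfies claim
(0, 1): LHS = 1, RHS = -1 → counterexample
(3, 4): LHS = 1, RHS = -7 → counterexample

That makes 4 counterexamples.

Answer: 4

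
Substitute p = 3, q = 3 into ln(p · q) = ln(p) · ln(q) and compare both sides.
LHS = ln(3 · 3) = ln(9) ≈ 2.197
RHS = ln(3) · ln(3) = ln(3)² ≈ 1.207

LHS ≠ RHS (they differ by about 0.9903), so the equation does not hold here.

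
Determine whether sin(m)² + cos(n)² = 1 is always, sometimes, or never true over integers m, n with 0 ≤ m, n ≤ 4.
It holds at (m, n) = (1, 1) (both sides equal 1), but fails at (m, n) = (4, 3) (LHS = sin(4)² + cos(3)² ≈ 1.553, RHS = 1).

Answer: Sometimes true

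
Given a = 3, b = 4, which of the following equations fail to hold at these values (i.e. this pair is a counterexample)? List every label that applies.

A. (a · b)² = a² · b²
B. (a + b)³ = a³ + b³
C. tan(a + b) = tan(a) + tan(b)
B, C

Evaluating each claim at the given values:
A. LHS = 144, RHS = 144 → holds here (LHS = RHS)
B. LHS = 343, RHS = 91 → fails here (LHS ≠ RHS)
C. LHS = tan(7) ≈ 0.8714, RHS = tan(3) + tan(4) ≈ 1.015 → fails here (LHS ≠ RHS)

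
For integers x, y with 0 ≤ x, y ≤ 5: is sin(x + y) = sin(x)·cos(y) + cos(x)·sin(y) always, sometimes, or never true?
Always true

The identity holds for every pair in the range. For instance at (x, y) = (2, 2): both sides equal sin(4) ≈ -0.7568.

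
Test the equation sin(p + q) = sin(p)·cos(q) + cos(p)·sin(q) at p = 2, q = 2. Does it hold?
Holds

Substituting p = 2, q = 2:

LHS = sin(2 + 2) = sin(4) ≈ -0.7568
RHS = sin(2)·cos(2) + cos(2)·sin(2) = 2·sin(2)·cos(2) ≈ -0.7568

LHS = RHS, so the equation holds at this point.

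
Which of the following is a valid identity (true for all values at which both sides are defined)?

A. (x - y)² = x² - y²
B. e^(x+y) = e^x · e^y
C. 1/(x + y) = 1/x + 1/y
A: fails at (3, 4) — LHS = 1, RHS = -7.
B: holds — e.g. at (3, 5), both sides equal e^8 ≈ 2981.
C: fails at (2, 5) — LHS = 1/7, RHS = 7/10.

Answer: B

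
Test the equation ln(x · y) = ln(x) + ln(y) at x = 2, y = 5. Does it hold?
Holds

Substituting x = 2, y = 5:

LHS = ln(2 · 5) = ln(10) ≈ 2.303
RHS = ln(2) + ln(5) ≈ 2.303

LHS = RHS, so the equation holds at this point.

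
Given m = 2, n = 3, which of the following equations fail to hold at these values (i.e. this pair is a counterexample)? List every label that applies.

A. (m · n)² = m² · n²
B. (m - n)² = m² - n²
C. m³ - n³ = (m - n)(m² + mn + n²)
Evaluating each claim at the given values:
A. LHS = 36, RHS = 36 → holds here (LHS = RHS)
B. LHS = 1, RHS = -5 → fails here (LHS ≠ RHS)
C. LHS = -19, RHS = -19 → holds here (LHS = RHS)

Answer: B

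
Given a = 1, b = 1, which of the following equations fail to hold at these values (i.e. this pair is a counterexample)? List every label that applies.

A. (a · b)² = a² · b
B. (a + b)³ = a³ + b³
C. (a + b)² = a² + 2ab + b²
B

Evaluating each claim at the given values:
A. LHS = 1, RHS = 1 → holds here (LHS = RHS)
B. LHS = 8, RHS = 2 → fails here (LHS ≠ RHS)
C. LHS = 4, RHS = 4 → holds here (LHS = RHS)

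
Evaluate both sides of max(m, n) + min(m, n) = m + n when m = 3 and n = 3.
LHS = max(3, 3) + min(3, 3) = 6
RHS = 3 + 3 = 6

LHS = RHS: the two sides agree.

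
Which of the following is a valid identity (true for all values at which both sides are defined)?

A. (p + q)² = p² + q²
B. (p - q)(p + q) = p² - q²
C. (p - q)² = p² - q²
A: fails at (1, 5) — LHS = 36, RHS = 26.
B: holds — e.g. at (6, 7), both sides equal -13.
C: fails at (2, 4) — LHS = 4, RHS = -12.

Answer: B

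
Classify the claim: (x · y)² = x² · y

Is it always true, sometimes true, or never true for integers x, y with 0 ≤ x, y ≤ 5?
It holds at (x, y) = (0, 2) (both sides equal 0), but fails at (x, y) = (1, 5) (LHS = 25, RHS = 5).

Answer: Sometimes true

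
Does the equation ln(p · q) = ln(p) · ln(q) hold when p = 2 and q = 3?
Substituting p = 2, q = 3:

LHS = ln(2 · 3) = ln(6) ≈ 1.792
RHS = ln(2) · ln(3) ≈ 0.7615

LHS ≠ RHS, so the equation does not hold at this point.

Answer: Fails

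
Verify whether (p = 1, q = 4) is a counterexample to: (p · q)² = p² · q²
Substituting p = 1, q = 4:
LHS = (1 · 4)² = 16
RHS = 1² · 4² = 16

The sides agree, so this pair does not disprove the claim.

Answer: No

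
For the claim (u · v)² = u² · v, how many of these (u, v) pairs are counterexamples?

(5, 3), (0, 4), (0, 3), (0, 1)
Testing each pair:
(5, 3): LHS = 225, RHS = 75 → counterexample
(0, 4): LHS = 0, RHS = 0 → satisfies claim
(0, 3): LHS = 0, RHS = 0 → satisfies claim
(0, 1): LHS = 0, RHS = 0 → satisfies claim

That makes 1 counterexample.

Answer: 1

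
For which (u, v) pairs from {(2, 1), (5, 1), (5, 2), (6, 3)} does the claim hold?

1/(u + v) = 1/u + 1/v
Testing each pair:
(2, 1): LHS = 1/3, RHS = 3/2 → fails
(5, 1): LHS = 1/6, RHS = 6/5 → fails
(5, 2): LHS = 1/7, RHS = 7/10 → fails
(6, 3): LHS = 1/9, RHS = 1/2 → fails

No pair satisfies the claim.

Answer: None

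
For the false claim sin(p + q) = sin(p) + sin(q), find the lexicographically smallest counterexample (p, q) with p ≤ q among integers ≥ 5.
(p, q) = (5, 5)

Substituting (5, 5) into the claim:
LHS = sin(5 + 5) = sin(10) ≈ -0.544
RHS = sin(5) + sin(5) = 2·sin(5) ≈ -1.918

Since LHS ≠ RHS, this pair disproves the claim, and no lexicographically smaller pair (p ≤ q, integers ≥ 5) does.

For instance (7, 10) is also a counterexample (LHS = sin(17) ≈ -0.9614, RHS = sin(10) + sin(7) ≈ 0.113), but it's lexicographically larger.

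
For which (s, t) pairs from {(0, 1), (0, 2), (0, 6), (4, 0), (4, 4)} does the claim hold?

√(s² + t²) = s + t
Testing each pair:
(0, 1): LHS = 1, RHS = 1 → holds
(0, 2): LHS = 2, RHS = 2 → holds
(0, 6): LHS = 6, RHS = 6 → holds
(4, 0): LHS = 4, RHS = 4 → holds
(4, 4): LHS = 4·√(2) ≈ 5.657, RHS = 8 → fails

4 of 5 pairs satisfy the claim.

Answer: (0, 1), (0, 2), (0, 6), (4, 0)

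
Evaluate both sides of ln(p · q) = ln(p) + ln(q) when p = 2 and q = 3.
LHS = ln(2 · 3) = ln(6) ≈ 1.792
RHS = ln(2) + ln(3) ≈ 1.792

LHS = RHS: the two sides agree.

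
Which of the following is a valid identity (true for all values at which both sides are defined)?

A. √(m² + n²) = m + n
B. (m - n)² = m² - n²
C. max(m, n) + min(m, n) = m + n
C

A: fails at (2, 3) — LHS = √(13) ≈ 3.606, RHS = 5.
B: fails at (1, 5) — LHS = 16, RHS = -24.
C: holds — e.g. at (3, 7), both sides equal 10.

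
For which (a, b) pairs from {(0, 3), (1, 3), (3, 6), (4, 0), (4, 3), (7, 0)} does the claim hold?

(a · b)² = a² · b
Testing each pair:
(0, 3): LHS = 0, RHS = 0 → holds
(1, 3): LHS = 9, RHS = 3 → fails
(3, 6): LHS = 324, RHS = 54 → fails
(4, 0): LHS = 0, RHS = 0 → holds
(4, 3): LHS = 144, RHS = 48 → fails
(7, 0): LHS = 0, RHS = 0 → holds

3 of 6 pairs satisfy the claim.

Answer: (0, 3), (4, 0), (7, 0)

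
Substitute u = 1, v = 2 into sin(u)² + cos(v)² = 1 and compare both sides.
LHS = sin(1)² + cos(2)² ≈ 0.8813
RHS = 1

LHS ≠ RHS (they differ by about 0.1187), so the equation does not hold here.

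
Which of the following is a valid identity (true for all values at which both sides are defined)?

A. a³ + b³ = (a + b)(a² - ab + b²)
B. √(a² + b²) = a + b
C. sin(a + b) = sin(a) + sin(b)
A

A: holds — e.g. at (2, 3), both sides equal 35.
B: fails at (6, 7) — LHS = √(85) ≈ 9.22, RHS = 13.
C: fails at (1, 3) — LHS = sin(4) ≈ -0.7568, RHS = sin(3) + sin(1) ≈ 0.9826.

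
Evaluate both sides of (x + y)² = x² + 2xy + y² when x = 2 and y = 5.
LHS = (2 + 5)² = 49
RHS = 2² + 2·2·5 + 5² = 49

LHS = RHS: the two sides agree.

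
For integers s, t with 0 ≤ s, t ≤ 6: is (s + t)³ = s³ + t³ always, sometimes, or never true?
It holds at (s, t) = (3, 0) (both sides equal 27), but fails at (s, t) = (4, 4) (LHS = 512, RHS = 128).

Answer: Sometimes true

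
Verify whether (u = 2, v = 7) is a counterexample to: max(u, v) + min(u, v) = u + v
No

Substituting u = 2, v = 7:
LHS = max(2, 7) + min(2, 7) = 9
RHS = 2 + 7 = 9

The sides agree, so this pair does not disprove the claim.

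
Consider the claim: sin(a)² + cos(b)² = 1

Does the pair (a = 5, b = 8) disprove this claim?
Substituting a = 5, b = 8:
LHS = sin(5)² + cos(8)² ≈ 0.9407
RHS = 1

Since LHS ≠ RHS, this pair disproves the claim.

Answer: Yes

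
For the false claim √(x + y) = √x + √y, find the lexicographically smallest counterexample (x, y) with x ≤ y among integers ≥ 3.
(x, y) = (3, 3)

Substituting (3, 3) into the claim:
LHS = √(3 + 3) = √(6) ≈ 2.449
RHS = √3 + √3 = 2·√(3) ≈ 3.464

Since LHS ≠ RHS, this pair disproves the claim, and no lexicographically smaller pair (x ≤ y, integers ≥ 3) does.

For instance (7, 7) is also a counterexample (LHS = √(14) ≈ 3.742, RHS = 2·√(7) ≈ 5.292), but it's lexicographically larger.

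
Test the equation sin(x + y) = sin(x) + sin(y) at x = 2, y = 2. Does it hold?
Substituting x = 2, y = 2:

LHS = sin(2 + 2) = sin(4) ≈ -0.7568
RHS = sin(2) + sin(2) = 2·sin(2) ≈ 1.819

LHS ≠ RHS, so the equation does not hold at this point.

Answer: Fails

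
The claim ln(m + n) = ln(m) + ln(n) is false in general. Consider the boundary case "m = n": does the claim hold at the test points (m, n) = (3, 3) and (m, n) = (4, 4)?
No, fails at both test points

At (3, 3): LHS = ln(6) ≈ 1.792 ≠ RHS = 2·ln(3) ≈ 2.197
At (4, 4): LHS = ln(8) ≈ 2.079 ≠ RHS = 2·ln(4) ≈ 2.773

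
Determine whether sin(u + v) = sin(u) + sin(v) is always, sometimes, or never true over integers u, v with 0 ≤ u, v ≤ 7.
Sometimes true

It holds at (u, v) = (7, 0) (both sides equal sin(7) ≈ 0.657), but fails at (u, v) = (7, 1) (LHS = sin(8) ≈ 0.9894, RHS = sin(7) + sin(1) ≈ 1.498).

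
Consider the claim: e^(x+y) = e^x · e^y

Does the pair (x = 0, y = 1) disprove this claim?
Substituting x = 0, y = 1:
LHS = e^(0+1) = e ≈ 2.718
RHS = e^0 · e^1 = e ≈ 2.718

The sides agree, so this pair does not disprove the claim.

Answer: No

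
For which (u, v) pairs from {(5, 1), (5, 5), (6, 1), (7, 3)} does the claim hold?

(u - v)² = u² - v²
Testing each pair:
(5, 1): LHS = 16, RHS = 24 → fails
(5, 5): LHS = 0, RHS = 0 → holds
(6, 1): LHS = 25, RHS = 35 → fails
(7, 3): LHS = 16, RHS = 40 → fails

1 of 4 pairs satisfies the claim.

Answer: (5, 5)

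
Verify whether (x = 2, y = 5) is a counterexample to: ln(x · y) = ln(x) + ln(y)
Substituting x = 2, y = 5:
LHS = ln(2 · 5) = ln(10) ≈ 2.303
RHS = ln(2) + ln(5) ≈ 2.303

The sides agree, so this pair does not disprove the claim.

Answer: No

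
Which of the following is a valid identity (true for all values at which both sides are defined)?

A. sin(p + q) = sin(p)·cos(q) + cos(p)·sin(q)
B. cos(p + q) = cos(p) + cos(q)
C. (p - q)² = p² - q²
A: holds — e.g. at (2, 5), both sides equal sin(7) ≈ 0.657.
B: fails at (1, 4) — LHS = cos(5) ≈ 0.2837, RHS = cos(4) + cos(1) ≈ -0.1133.
C: fails at (2, 7) — LHS = 25, RHS = -45.

Answer: A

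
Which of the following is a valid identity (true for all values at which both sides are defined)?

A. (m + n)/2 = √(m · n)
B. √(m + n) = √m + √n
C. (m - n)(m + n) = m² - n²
A: fails at (1, 5) — LHS = 3, RHS = √(5) ≈ 2.236.
B: fails at (4, 5) — LHS = 3, RHS = 2 + √(5) ≈ 4.236.
C: holds — e.g. at (2, 4), both sides equal -12.

Answer: C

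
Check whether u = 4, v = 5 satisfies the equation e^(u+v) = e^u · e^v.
Holds

Substituting u = 4, v = 5:

LHS = e^(4+5) = e^9 ≈ 8103
RHS = e^4 · e^5 = e^9 ≈ 8103

LHS = RHS, so the equation holds at this point.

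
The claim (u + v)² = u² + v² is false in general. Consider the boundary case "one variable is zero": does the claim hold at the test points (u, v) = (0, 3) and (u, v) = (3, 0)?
Yes, holds at both test points

At (0, 3): LHS = 9, RHS = 9 → equal
At (3, 0): LHS = 9, RHS = 9 → equal

So the claim does hold at both of these boundary points, even though it is not an identity.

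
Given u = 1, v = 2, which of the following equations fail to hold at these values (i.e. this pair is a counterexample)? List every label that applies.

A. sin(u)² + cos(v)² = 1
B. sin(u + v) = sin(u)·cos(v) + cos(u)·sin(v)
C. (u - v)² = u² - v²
A, C

Evaluating each claim at the given values:
A. LHS = cos(2)² + sin(1)² ≈ 0.8813, RHS = 1 → fails here (LHS ≠ RHS)
B. LHS = sin(3) ≈ 0.1411, RHS = sin(1)·cos(2) + sin(2)·cos(1) ≈ 0.1411 → holds here (LHS = RHS)
C. LHS = 1, RHS = -3 → fails here (LHS ≠ RHS)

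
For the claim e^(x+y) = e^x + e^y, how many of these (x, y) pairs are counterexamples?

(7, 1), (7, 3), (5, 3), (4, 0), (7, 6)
5

Testing each pair:
(7, 1): LHS = e^8 ≈ 2981, RHS = e + e^7 ≈ 1099 → counterexample
(7, 3): LHS = e^10 ≈ 22026.5, RHS = e^3 + e^7 ≈ 1117 → counterexample
(5, 3): LHS = e^8 ≈ 2981, RHS = e^3 + e^5 ≈ 168.5 → counterexample
(4, 0): LHS = e^4 ≈ 54.6, RHS = 1 + e^4 ≈ 55.6 → counterexample
(7, 6): LHS = e^13 ≈ 442413.4, RHS = e^6 + e^7 ≈ 1500 → counterexample

That makes 5 counterexamples.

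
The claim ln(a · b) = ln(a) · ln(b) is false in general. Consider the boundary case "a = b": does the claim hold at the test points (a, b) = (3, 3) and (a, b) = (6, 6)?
No, fails at both test points

At (3, 3): LHS = ln(9) ≈ 2.197 ≠ RHS = ln(3)² ≈ 1.207
At (6, 6): LHS = ln(36) ≈ 3.584 ≠ RHS = ln(6)² ≈ 3.21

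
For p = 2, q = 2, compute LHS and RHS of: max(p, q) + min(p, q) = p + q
LHS = max(2, 2) + min(2, 2) = 4
RHS = 2 + 2 = 4

LHS = RHS: the two sides agree.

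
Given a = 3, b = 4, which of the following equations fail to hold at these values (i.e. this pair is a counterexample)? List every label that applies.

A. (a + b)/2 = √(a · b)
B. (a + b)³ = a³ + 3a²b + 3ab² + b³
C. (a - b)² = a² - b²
A, C

Evaluating each claim at the given values:
A. LHS = 7/2, RHS = 2·√(3) ≈ 3.464 → fails here (LHS ≠ RHS)
B. LHS = 343, RHS = 343 → holds here (LHS = RHS)
C. LHS = 1, RHS = -7 → fails here (LHS ≠ RHS)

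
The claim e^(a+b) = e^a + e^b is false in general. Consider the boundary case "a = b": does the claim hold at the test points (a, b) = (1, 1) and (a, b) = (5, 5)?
No, fails at both test points

At (1, 1): LHS = e^2 ≈ 7.389 ≠ RHS = 2·e ≈ 5.437
At (5, 5): LHS = e^10 ≈ 22026.5 ≠ RHS = 2·e^5 ≈ 296.8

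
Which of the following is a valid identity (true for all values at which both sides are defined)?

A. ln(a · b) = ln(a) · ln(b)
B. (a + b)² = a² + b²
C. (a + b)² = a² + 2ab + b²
C

A: fails at (1, 5) — LHS = ln(5) ≈ 1.609, RHS = 0.
B: fails at (4, 4) — LHS = 64, RHS = 32.
C: holds — e.g. at (0, 1), both sides equal 1.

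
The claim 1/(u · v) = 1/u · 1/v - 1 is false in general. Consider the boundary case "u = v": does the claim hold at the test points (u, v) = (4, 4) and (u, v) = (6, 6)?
At (4, 4): LHS = 1/16 ≠ RHS = -15/16
At (6, 6): LHS = 1/36 ≠ RHS = -35/36

Answer: No, fails at both test points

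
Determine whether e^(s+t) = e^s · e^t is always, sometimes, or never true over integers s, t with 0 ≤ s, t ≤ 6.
Always true

The identity holds for every pair in the range. For instance at (s, t) = (2, 6): both sides equal e^8 ≈ 2981.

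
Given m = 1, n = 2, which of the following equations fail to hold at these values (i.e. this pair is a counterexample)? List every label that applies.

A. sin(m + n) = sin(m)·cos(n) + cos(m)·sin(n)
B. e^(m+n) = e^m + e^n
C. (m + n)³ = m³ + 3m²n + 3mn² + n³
Evaluating each claim at the given values:
A. LHS = sin(3) ≈ 0.1411, RHS = sin(1)·cos(2) + sin(2)·cos(1) ≈ 0.1411 → holds here (LHS = RHS)
B. LHS = e^3 ≈ 20.09, RHS = e + e^2 ≈ 10.11 → fails here (LHS ≠ RHS)
C. LHS = 27, RHS = 27 → holds here (LHS = RHS)

Answer: B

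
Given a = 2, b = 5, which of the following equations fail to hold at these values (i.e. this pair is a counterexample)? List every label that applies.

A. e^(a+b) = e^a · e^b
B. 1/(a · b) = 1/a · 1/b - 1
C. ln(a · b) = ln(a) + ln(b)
Evaluating each claim at the given values:
A. LHS = e^7 ≈ 1097, RHS = e^7 ≈ 1097 → holds here (LHS = RHS)
B. LHS = 1/10, RHS = -9/10 → fails here (LHS ≠ RHS)
C. LHS = ln(10) ≈ 2.303, RHS = ln(2) + ln(5) ≈ 2.303 → holds here (LHS = RHS)

Answer: B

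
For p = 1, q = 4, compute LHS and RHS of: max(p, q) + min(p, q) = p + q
LHS = max(1, 4) + min(1, 4) = 5
RHS = 1 + 4 = 5

LHS = RHS: the two sides agree.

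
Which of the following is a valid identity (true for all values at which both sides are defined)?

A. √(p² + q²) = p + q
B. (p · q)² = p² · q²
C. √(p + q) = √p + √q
A: fails at (4, 6) — LHS = 2·√(13) ≈ 7.211, RHS = 10.
B: holds — e.g. at (2, 4), both sides equal 64.
C: fails at (4, 4) — LHS = 2·√(2) ≈ 2.828, RHS = 4.

Answer: B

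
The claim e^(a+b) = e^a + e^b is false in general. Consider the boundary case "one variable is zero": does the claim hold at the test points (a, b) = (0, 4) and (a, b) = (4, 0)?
No, fails at both test points

At (0, 4): LHS = e^4 ≈ 54.6 ≠ RHS = 1 + e^4 ≈ 55.6
At (4, 0): LHS = e^4 ≈ 54.6 ≠ RHS = 1 + e^4 ≈ 55.6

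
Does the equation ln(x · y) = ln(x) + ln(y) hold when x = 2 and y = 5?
Substituting x = 2, y = 5:

LHS = ln(2 · 5) = ln(10) ≈ 2.303
RHS = ln(2) + ln(5) ≈ 2.303

LHS = RHS, so the equation holds at this point.

Answer: Holds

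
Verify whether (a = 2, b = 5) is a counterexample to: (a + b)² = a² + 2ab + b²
No

Substituting a = 2, b = 5:
LHS = (2 + 5)² = 49
RHS = 2² + 2·2·5 + 5² = 49

The sides agree, so this pair does not disprove the claim.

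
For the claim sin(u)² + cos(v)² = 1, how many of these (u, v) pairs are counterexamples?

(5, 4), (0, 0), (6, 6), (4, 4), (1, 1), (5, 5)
1

Testing each pair:
(5, 4): LHS = cos(4)² + sin(5)² ≈ 1.347, RHS = 1 → counterexample
(0, 0): LHS = 1, RHS = 1 → satisfies claim
(6, 6): LHS = sin(6)² + cos(6)² = 1, RHS = 1 → satisfies claim
(4, 4): LHS = cos(4)² + sin(4)² = 1, RHS = 1 → satisfies claim
(1, 1): LHS = cos(1)² + sin(1)² = 1, RHS = 1 → satisfies claim
(5, 5): LHS = cos(5)² + sin(5)² = 1, RHS = 1 → satisfies claim

That makes 1 counterexample.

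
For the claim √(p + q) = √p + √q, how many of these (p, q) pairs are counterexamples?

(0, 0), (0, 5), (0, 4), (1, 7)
1

Testing each pair:
(0, 0): LHS = 0, RHS = 0 → satisfies claim
(0, 5): LHS = √(5) ≈ 2.236, RHS = √(5) ≈ 2.236 → satisfies claim
(0, 4): LHS = 2, RHS = 2 → satisfies claim
(1, 7): LHS = 2·√(2) ≈ 2.828, RHS = 1 + √(7) ≈ 3.646 → counterexample

That makes 1 counterexample.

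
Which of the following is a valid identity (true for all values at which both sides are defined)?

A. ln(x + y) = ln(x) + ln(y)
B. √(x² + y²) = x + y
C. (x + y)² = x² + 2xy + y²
C

A: fails at (5, 8) — LHS = ln(13) ≈ 2.565, RHS = ln(5) + ln(8) ≈ 3.689.
B: fails at (3, 5) — LHS = √(34) ≈ 5.831, RHS = 8.
C: holds — e.g. at (0, 1), both sides equal 1.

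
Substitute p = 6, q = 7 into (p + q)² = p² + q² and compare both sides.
LHS = (6 + 7)² = 169
RHS = 6² + 7² = 85

LHS ≠ RHS, so the equation does not hold here.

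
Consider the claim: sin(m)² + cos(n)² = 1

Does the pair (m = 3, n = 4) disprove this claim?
Substituting m = 3, n = 4:
LHS = sin(3)² + cos(4)² ≈ 0.4472
RHS = 1

Since LHS ≠ RHS, this pair disproves the claim.

Answer: Yes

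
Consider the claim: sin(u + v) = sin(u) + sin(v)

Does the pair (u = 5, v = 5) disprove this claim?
Substituting u = 5, v = 5:
LHS = sin(5 + 5) = sin(10) ≈ -0.544
RHS = sin(5) + sin(5) = 2·sin(5) ≈ -1.918

Since LHS ≠ RHS, this pair disproves the claim.

Answer: Yes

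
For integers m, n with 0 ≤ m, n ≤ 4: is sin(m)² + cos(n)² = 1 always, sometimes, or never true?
It holds at (m, n) = (2, 2) (both sides equal 1), but fails at (m, n) = (1, 3) (LHS = sin(1)² + cos(3)² ≈ 1.688, RHS = 1).

Answer: Sometimes true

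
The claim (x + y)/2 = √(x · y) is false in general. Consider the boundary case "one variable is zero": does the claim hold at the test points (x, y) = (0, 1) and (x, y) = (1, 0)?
At (0, 1): LHS = 1/2 ≠ RHS = 0
At (1, 0): LHS = 1/2 ≠ RHS = 0

Answer: No, fails at both test points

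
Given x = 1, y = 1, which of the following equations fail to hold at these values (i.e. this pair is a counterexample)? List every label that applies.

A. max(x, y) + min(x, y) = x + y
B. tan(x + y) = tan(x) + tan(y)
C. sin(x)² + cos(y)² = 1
Evaluating each claim at the given values:
A. LHS = 2, RHS = 2 → holds here (LHS = RHS)
B. LHS = tan(2) ≈ -2.185, RHS = 2·tan(1) ≈ 3.115 → fails here (LHS ≠ RHS)
C. LHS = cos(1)² + sin(1)² = 1, RHS = 1 → holds here (LHS = RHS)

Answer: B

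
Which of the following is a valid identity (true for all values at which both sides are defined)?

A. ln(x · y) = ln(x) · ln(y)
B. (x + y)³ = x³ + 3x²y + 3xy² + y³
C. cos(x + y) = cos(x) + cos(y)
B

A: fails at (1, 2) — LHS = ln(2) ≈ 0.6931, RHS = 0.
B: holds — e.g. at (1, 5), both sides equal 216.
C: fails at (4, 5) — LHS = cos(9) ≈ -0.9111, RHS = cos(4) + cos(5) ≈ -0.37.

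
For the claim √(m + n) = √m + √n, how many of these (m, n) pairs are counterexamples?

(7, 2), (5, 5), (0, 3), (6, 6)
Testing each pair:
(7, 2): LHS = 3, RHS = √(2) + √(7) ≈ 4.06 → counterexample
(5, 5): LHS = √(10) ≈ 3.162, RHS = 2·√(5) ≈ 4.472 → counterexample
(0, 3): LHS = √(3) ≈ 1.732, RHS = √(3) ≈ 1.732 → satisfies claim
(6, 6): LHS = 2·√(3) ≈ 3.464, RHS = 2·√(6) ≈ 4.899 → counterexample

That makes 3 counterexamples.

Answer: 3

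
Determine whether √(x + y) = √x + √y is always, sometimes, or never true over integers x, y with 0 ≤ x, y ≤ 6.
It holds at (x, y) = (6, 0) (both sides equal √(6) ≈ 2.449), but fails at (x, y) = (6, 5) (LHS = √(11) ≈ 3.317, RHS = √(5) + √(6) ≈ 4.686).

Answer: Sometimes true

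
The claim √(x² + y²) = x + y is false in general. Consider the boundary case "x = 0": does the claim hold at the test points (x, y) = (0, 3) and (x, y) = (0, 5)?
Yes, holds at both test points

At (0, 3): LHS = 3, RHS = 3 → equal
At (0, 5): LHS = 5, RHS = 5 → equal

So the claim does hold at both of these boundary points, even though it is not an identity.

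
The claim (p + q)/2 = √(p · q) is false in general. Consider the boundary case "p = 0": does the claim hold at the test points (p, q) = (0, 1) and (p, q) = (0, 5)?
No, fails at both test points

At (0, 1): LHS = 1/2 ≠ RHS = 0
At (0, 5): LHS = 5/2 ≠ RHS = 0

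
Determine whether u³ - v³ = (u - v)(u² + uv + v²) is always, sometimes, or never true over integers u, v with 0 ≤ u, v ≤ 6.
Always true

The identity holds for every pair in the range. For instance at (u, v) = (0, 0): both sides equal 0.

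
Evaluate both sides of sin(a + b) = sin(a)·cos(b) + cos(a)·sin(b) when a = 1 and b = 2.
LHS = sin(1 + 2) = sin(3) ≈ 0.1411
RHS = sin(1)·cos(2) + cos(1)·sin(2) = sin(1)·cos(2) + sin(2)·cos(1) ≈ 0.1411

LHS = RHS: the two sides agree.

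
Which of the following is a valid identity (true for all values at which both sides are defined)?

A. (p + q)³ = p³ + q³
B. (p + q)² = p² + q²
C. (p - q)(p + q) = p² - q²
A: fails at (2, 4) — LHS = 216, RHS = 72.
B: fails at (4, 5) — LHS = 81, RHS = 41.
C: holds — e.g. at (2, 2), both sides equal 0.

Answer: C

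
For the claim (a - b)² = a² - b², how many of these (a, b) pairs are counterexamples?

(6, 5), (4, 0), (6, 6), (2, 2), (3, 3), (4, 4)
Testing each pair:
(6, 5): LHS = 1, RHS = 11 → counterexample
(4, 0): LHS = 16, RHS = 16 → satisfies claim
(6, 6): LHS = 0, RHS = 0 → satisfies claim
(2, 2): LHS = 0, RHS = 0 → satisfies claim
(3, 3): LHS = 0, RHS = 0 → satisfies claim
(4, 4): LHS = 0, RHS = 0 → satisfies claim

That makes 1 counterexample.

Answer: 1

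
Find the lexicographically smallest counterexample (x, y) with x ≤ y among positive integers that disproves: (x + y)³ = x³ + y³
Substituting (1, 1) into the claim:
LHS = (1 + 1)³ = 8
RHS = 1³ + 1³ = 2

Since LHS ≠ RHS, this pair disproves the claim, and no lexicographically smaller pair (x ≤ y, positive integers) does.

For instance (2, 3) is also a counterexample (LHS = 125, RHS = 35), but it's lexicographically larger.

Answer: (x, y) = (1, 1)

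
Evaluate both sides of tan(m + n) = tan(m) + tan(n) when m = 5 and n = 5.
LHS = tan(5 + 5) = tan(10) ≈ 0.6484
RHS = tan(5) + tan(5) = 2·tan(5) ≈ -6.761

LHS ≠ RHS (they differ by about 7.409), so the equation does not hold here.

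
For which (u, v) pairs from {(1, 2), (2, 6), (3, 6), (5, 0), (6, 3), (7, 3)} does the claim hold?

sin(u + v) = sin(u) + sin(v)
(5, 0)

Testing each pair:
(1, 2): LHS = sin(3) ≈ 0.1411, RHS = sin(1) + sin(2) ≈ 1.751 → fails
(2, 6): LHS = sin(8) ≈ 0.9894, RHS = sin(6) + sin(2) ≈ 0.6299 → fails
(3, 6): LHS = sin(9) ≈ 0.4121, RHS = sin(6) + sin(3) ≈ -0.1383 → fails
(5, 0): LHS = sin(5) ≈ -0.9589, RHS = sin(5) ≈ -0.9589 → holds
(6, 3): LHS = sin(9) ≈ 0.4121, RHS = sin(6) + sin(3) ≈ -0.1383 → fails
(7, 3): LHS = sin(10) ≈ -0.544, RHS = sin(3) + sin(7) ≈ 0.7981 → fails

1 of 6 pairs satisfies the claim.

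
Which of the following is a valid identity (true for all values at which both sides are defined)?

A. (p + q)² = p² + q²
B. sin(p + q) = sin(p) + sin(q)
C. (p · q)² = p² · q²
A: fails at (2, 7) — LHS = 81, RHS = 53.
B: fails at (1, 4) — LHS = sin(5) ≈ -0.9589, RHS = sin(4) + sin(1) ≈ 0.08467.
C: holds — e.g. at (3, 4), both sides equal 144.

Answer: C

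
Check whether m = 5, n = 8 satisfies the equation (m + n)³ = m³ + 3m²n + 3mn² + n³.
Substituting m = 5, n = 8:

LHS = (5 + 8)³ = 2197
RHS = 5³ + 3·5²·8 + 3·5·8² + 8³ = 2197

LHS = RHS, so the equation holds at this point.

Answer: Holds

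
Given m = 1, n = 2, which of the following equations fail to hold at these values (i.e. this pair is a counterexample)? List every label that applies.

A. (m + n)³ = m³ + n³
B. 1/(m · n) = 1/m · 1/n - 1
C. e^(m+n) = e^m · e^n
A, B

Evaluating each claim at the given values:
A. LHS = 27, RHS = 9 → fails here (LHS ≠ RHS)
B. LHS = 1/2, RHS = -1/2 → fails here (LHS ≠ RHS)
C. LHS = e^3 ≈ 20.09, RHS = e^3 ≈ 20.09 → holds here (LHS = RHS)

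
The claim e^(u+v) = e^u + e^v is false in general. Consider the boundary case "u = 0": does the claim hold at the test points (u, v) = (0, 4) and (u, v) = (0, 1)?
At (0, 4): LHS = e^4 ≈ 54.6 ≠ RHS = 1 + e^4 ≈ 55.6
At (0, 1): LHS = e ≈ 2.718 ≠ RHS = 1 + e ≈ 3.718

Answer: No, fails at both test points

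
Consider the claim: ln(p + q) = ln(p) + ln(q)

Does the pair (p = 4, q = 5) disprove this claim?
Yes

Substituting p = 4, q = 5:
LHS = ln(4 + 5) = ln(9) ≈ 2.197
RHS = ln(4) + ln(5) ≈ 2.996

Since LHS ≠ RHS, this pair disproves the claim.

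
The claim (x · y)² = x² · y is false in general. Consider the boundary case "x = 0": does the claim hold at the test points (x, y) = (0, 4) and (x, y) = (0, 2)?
Yes, holds at both test points

At (0, 4): LHS = 0, RHS = 0 → equal
At (0, 2): LHS = 0, RHS = 0 → equal

So the claim does hold at both of these boundary points, even though it is not an identity.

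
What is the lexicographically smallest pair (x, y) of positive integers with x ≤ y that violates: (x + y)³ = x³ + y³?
(x, y) = (1, 1)

Substituting (1, 1) into the claim:
LHS = (1 + 1)³ = 8
RHS = 1³ + 1³ = 2

Since LHS ≠ RHS, this pair disproves the claim, and no lexicographically smaller pair (x ≤ y, positive integers) does.

For instance (1, 4) is also a counterexample (LHS = 125, RHS = 65), but it's lexicographically larger.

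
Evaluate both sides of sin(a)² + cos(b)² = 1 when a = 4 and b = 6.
LHS = sin(4)² + cos(6)² ≈ 1.495
RHS = 1

LHS ≠ RHS (they differ by about 0.4947), so the equation does not hold here.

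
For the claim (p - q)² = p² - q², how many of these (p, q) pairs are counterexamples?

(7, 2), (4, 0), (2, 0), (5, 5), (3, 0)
1

Testing each pair:
(7, 2): LHS = 25, RHS = 45 → counterexample
(4, 0): LHS = 16, RHS = 16 → satisfies claim
(2, 0): LHS = 4, RHS = 4 → satisfies claim
(5, 5): LHS = 0, RHS = 0 → satisfies claim
(3, 0): LHS = 9, RHS = 9 → satisfies claim

That makes 1 counterexample.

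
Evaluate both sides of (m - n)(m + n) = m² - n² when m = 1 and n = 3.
LHS = (1 - 3)(1 + 3) = -8
RHS = 1² - 3² = -8

LHS = RHS: the two sides agree.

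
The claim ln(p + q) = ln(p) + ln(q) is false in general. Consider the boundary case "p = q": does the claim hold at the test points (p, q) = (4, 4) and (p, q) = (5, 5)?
No, fails at both test points

At (4, 4): LHS = ln(8) ≈ 2.079 ≠ RHS = 2·ln(4) ≈ 2.773
At (5, 5): LHS = ln(10) ≈ 2.303 ≠ RHS = 2·ln(5) ≈ 3.219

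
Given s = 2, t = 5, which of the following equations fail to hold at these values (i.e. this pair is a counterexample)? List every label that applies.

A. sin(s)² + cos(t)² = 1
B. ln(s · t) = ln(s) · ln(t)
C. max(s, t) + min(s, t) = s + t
Evaluating each claim at the given values:
A. LHS = cos(5)² + sin(2)² ≈ 0.9073, RHS = 1 → fails here (LHS ≠ RHS)
B. LHS = ln(10) ≈ 2.303, RHS = ln(2)·ln(5) ≈ 1.116 → fails here (LHS ≠ RHS)
C. LHS = 7, RHS = 7 → holds here (LHS = RHS)

Answer: A, B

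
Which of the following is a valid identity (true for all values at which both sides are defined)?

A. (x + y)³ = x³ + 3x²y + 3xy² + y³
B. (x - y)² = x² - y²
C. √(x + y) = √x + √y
A

A: holds — e.g. at (5, 5), both sides equal 1000.
B: fails at (4, 5) — LHS = 1, RHS = -9.
C: fails at (1, 2) — LHS = √(3) ≈ 1.732, RHS = 1 + √(2) ≈ 2.414.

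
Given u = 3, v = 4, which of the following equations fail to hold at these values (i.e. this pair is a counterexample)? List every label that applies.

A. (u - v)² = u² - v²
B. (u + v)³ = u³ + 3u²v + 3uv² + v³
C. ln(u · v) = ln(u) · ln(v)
Evaluating each claim at the given values:
A. LHS = 1, RHS = -7 → fails here (LHS ≠ RHS)
B. LHS = 343, RHS = 343 → holds here (LHS = RHS)
C. LHS = ln(12) ≈ 2.485, RHS = ln(3)·ln(4) ≈ 1.523 → fails here (LHS ≠ RHS)

Answer: A, C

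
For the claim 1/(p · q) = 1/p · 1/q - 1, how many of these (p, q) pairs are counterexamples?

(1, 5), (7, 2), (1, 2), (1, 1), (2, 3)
5

Testing each pair:
(1, 5): LHS = 1/5, RHS = -4/5 → counterexample
(7, 2): LHS = 1/14, RHS = -13/14 → counterexample
(1, 2): LHS = 1/2, RHS = -1/2 → counterexample
(1, 1): LHS = 1, RHS = 0 → counterexample
(2, 3): LHS = 1/6, RHS = -5/6 → counterexample

That makes 5 counterexamples.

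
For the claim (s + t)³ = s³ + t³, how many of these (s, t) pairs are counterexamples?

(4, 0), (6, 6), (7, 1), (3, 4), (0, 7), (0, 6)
3

Testing each pair:
(4, 0): LHS = 64, RHS = 64 → satisfies claim
(6, 6): LHS = 1728, RHS = 432 → counterexample
(7, 1): LHS = 512, RHS = 344 → counterexample
(3, 4): LHS = 343, RHS = 91 → counterexample
(0, 7): LHS = 343, RHS = 343 → satisfies claim
(0, 6): LHS = 216, RHS = 216 → satisfies claim

That makes 3 counterexamples.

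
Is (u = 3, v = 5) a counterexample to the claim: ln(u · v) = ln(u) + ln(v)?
Substituting u = 3, v = 5:
LHS = ln(3 · 5) = ln(15) ≈ 2.708
RHS = ln(3) + ln(5) ≈ 2.708

The sides agree, so this pair does not disprove the claim.

Answer: No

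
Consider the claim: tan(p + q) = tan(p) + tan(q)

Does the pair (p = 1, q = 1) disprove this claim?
Yes

Substituting p = 1, q = 1:
LHS = tan(1 + 1) = tan(2) ≈ -2.185
RHS = tan(1) + tan(1) = 2·tan(1) ≈ 3.115

Since LHS ≠ RHS, this pair disproves the claim.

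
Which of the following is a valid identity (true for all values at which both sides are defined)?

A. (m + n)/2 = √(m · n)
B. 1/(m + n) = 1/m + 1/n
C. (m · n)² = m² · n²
A: fails at (2, 4) — LHS = 3, RHS = 2·√(2) ≈ 2.828.
B: fails at (4, 6) — LHS = 1/10, RHS = 5/12.
C: holds — e.g. at (2, 3), both sides equal 36.

Answer: C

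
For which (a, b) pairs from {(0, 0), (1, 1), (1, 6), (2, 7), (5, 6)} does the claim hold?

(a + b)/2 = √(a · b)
Testing each pair:
(0, 0): LHS = 0, RHS = 0 → holds
(1, 1): LHS = 1, RHS = 1 → holds
(1, 6): LHS = 7/2, RHS = √(6) ≈ 2.449 → fails
(2, 7): LHS = 9/2, RHS = √(14) ≈ 3.742 → fails
(5, 6): LHS = 11/2, RHS = √(30) ≈ 5.477 → fails

2 of 5 pairs satisfy the claim.

Answer: (0, 0), (1, 1)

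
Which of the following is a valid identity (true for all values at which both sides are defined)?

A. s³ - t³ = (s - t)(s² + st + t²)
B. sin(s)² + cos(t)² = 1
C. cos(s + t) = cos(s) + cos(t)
A: holds — e.g. at (3, 5), both sides equal -98.
B: fails at (1, 4) — LHS = cos(4)² + sin(1)² ≈ 1.135, RHS = 1.
C: fails at (2, 3) — LHS = cos(5) ≈ 0.2837, RHS = cos(3) + cos(2) ≈ -1.406.

Answer: A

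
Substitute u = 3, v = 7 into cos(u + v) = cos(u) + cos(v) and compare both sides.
LHS = cos(3 + 7) = cos(10) ≈ -0.8391
RHS = cos(3) + cos(7) ≈ -0.2361

LHS ≠ RHS (they differ by about 0.603), so the equation does not hold here.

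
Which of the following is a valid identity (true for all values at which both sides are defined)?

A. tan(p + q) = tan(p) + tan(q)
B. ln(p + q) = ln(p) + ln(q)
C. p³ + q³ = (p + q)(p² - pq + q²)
A: fails at (5, 8) — LHS = tan(13) ≈ 0.463, RHS = tan(8) + tan(5) ≈ -10.18.
B: fails at (3, 5) — LHS = ln(8) ≈ 2.079, RHS = ln(3) + ln(5) ≈ 2.708.
C: holds — e.g. at (3, 3), both sides equal 54.

Answer: C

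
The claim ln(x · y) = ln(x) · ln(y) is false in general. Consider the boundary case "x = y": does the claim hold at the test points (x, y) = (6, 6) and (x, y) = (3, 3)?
No, fails at both test points

At (6, 6): LHS = ln(36) ≈ 3.584 ≠ RHS = ln(6)² ≈ 3.21
At (3, 3): LHS = ln(9) ≈ 2.197 ≠ RHS = ln(3)² ≈ 1.207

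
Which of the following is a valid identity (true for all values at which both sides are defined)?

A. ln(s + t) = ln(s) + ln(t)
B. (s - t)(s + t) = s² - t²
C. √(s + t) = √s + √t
B

A: fails at (3, 7) — LHS = ln(10) ≈ 2.303, RHS = ln(3) + ln(7) ≈ 3.045.
B: holds — e.g. at (2, 7), both sides equal -45.
C: fails at (4, 6) — LHS = √(10) ≈ 3.162, RHS = 2 + √(6) ≈ 4.449.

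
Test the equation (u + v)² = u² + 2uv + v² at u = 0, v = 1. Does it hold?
Substituting u = 0, v = 1:

LHS = (0 + 1)² = 1
RHS = 0² + 2·0·1 + 1² = 1

LHS = RHS, so the equation holds at this point.

Answer: Holds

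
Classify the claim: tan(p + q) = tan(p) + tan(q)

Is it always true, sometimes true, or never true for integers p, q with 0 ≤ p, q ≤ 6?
It holds at (p, q) = (6, 0) (both sides equal tan(6) ≈ -0.291), but fails at (p, q) = (3, 6) (LHS = tan(9) ≈ -0.4523, RHS = tan(6) + tan(3) ≈ -0.4336).

Answer: Sometimes true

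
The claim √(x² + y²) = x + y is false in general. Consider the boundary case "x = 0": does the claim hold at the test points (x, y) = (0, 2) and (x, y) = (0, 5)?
Yes, holds at both test points

At (0, 2): LHS = 2, RHS = 2 → equal
At (0, 5): LHS = 5, RHS = 5 → equal

So the claim does hold at both of these boundary points, even though it is not an identity.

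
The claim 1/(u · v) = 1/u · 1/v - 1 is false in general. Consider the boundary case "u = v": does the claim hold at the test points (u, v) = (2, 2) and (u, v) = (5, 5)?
At (2, 2): LHS = 1/4 ≠ RHS = -3/4
At (5, 5): LHS = 1/25 ≠ RHS = -24/25

Answer: No, fails at both test points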